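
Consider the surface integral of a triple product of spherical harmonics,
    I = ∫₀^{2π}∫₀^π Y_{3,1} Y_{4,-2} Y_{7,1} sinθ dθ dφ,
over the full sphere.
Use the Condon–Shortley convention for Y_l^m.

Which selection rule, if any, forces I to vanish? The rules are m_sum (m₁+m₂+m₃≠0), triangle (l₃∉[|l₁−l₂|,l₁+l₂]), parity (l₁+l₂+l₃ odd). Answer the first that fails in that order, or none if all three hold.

none

m₁+m₂+m₃ = 1 − 2 + 1 = 0  ✓
triangle: |3−4|=1 ≤ l₃=7 ≤ 3+4=7  ✓
parity: l₁+l₂+l₃ = 14 is even  ✓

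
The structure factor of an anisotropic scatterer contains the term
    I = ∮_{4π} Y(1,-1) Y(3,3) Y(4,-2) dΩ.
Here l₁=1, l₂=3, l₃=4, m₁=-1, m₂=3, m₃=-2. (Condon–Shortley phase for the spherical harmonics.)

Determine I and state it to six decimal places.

Rules hold: Σm=0, L=8 even, 2≤4≤4.
N = 3·7·9 = 189
Δ = 0!·2!·6!/9! = 1/252
Racah Σ t=0..0: t=0:+1/36 = 1/36
⇒ 3j(1 3 4; 0 0 0)² = 4/63, sgn +1
Racah Σ t=0..0: t=0:+1/1440 = 1/1440
⇒ 3j(1 3 4; -1 3 -2)² = 1/252, sgn +1
4πI² = N·(3j₀)²·(3jₘ)² = 1/21
I = +1·√(0.047619/4π) = 0.06155813

0.061558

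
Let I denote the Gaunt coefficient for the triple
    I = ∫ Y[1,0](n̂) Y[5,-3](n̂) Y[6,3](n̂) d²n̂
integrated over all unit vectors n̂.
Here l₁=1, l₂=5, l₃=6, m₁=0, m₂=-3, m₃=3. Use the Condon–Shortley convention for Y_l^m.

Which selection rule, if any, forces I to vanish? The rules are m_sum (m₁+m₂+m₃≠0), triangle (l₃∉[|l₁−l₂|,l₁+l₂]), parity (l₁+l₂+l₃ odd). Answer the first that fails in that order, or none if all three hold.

Σmᵢ = 0  ✓
l₃∈[|l₁−l₂|,l₁+l₂]=[4,6], have l₃=6  ✓
Σlᵢ = 12 ⇒ even  ✓

none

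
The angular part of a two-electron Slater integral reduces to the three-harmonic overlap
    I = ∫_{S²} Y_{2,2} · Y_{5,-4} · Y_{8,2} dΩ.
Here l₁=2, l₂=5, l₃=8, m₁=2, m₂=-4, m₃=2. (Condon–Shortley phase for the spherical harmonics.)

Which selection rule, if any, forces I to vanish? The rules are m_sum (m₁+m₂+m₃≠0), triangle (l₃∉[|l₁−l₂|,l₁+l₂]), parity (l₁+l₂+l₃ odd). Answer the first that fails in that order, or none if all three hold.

triangle

m₁+m₂+m₃ = 2 − 4 + 2 = 0  ✓
triangle: |2−5|=3 ≤ l₃=8 ≤ 2+5=7  ✗
parity: l₁+l₂+l₃ = 15 is odd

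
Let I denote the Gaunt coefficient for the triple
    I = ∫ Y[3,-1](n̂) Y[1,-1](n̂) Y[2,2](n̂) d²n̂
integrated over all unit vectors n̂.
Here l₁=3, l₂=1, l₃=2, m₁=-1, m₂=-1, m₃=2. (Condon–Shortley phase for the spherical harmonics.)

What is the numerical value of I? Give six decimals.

-0.082589

Checks pass: Σm=0; 6 even; l₃=2∈[2,4].
(2·3+1)(2·1+1)(2·2+1) = 105
Δ: 2! 4! 0! / 7! → 1/105
sum: t=1:−1/4 = -1/4
3j²(3 1 2; 0 0 0) = Δ·Π!·Σ² = 3/35  (sign -1)
sum: t=0:+1/48 = 1/48
3j²(3 1 2; -1 -1 2) = Δ·Π!·Σ² = 1/105  (sign +1)
combine: 4πI² = 105·3/35·1/105 = 3/35
take √, sign -1: I = -0.08258890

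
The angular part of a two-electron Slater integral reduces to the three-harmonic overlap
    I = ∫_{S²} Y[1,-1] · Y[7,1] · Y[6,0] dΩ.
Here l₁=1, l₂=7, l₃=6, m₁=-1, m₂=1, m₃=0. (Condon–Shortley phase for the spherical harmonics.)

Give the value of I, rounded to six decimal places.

Checks pass: Σm=0; 14 even; l₃=6∈[6,8].
(2·1+1)(2·7+1)(2·6+1) = 585
Δ: 2! 0! 12! / 15! → 1/1365
sum: t=1:−1/518400 = -1/518400
3j²(1 7 6; 0 0 0) = Δ·Π!·Σ² = 7/195  (sign -1)
sum: t=2:+1/1036800 = 1/1036800
3j²(1 7 6; -1 1 0) = Δ·Π!·Σ² = 4/195  (sign +1)
combine: 4πI² = 585·7/195·4/195 = 28/65
take √, sign -1: I = -0.18514731

-0.185147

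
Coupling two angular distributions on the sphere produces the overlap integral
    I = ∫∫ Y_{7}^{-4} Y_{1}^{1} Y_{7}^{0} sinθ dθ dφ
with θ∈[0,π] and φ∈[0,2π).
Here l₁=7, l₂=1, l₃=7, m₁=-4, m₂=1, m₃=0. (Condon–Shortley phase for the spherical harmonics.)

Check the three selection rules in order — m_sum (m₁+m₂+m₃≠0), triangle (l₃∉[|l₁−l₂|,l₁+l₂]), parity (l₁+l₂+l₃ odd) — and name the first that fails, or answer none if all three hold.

azimuthal sum: -4 + 1 + 0 = -3  ✗
6 ≤ 7 ≤ 8 (triangle on l)
L = 7 + 1 + 7 = 15 (odd)

m_sum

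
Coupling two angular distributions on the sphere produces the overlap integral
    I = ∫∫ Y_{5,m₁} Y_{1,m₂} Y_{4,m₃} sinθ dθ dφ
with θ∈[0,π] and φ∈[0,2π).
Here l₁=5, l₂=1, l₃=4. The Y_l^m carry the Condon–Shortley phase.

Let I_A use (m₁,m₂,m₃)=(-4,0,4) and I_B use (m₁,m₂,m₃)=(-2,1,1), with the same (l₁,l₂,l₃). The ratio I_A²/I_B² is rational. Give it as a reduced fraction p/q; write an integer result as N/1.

Shared (l₁,l₂,l₃)=(5,1,4): N and (l;000)² cancel in I_A²/I_B².
A: Δ = 2!·8!·0!/11! = 1/495; Racah Σ t=1..1: t=1:−1/40320 = -1/40320; ⇒ 3j(5 1 4; -4 0 4)² = 1/55, sgn -1
B: Δ = 2!·8!·0!/11! = 1/495; Racah Σ t=2..2: t=2:+1/1440 = 1/1440; ⇒ 3j(5 1 4; -2 1 1)² = 7/165, sgn -1
I_A²/I_B² = (1/55)/(7/165) = 3/7

3/7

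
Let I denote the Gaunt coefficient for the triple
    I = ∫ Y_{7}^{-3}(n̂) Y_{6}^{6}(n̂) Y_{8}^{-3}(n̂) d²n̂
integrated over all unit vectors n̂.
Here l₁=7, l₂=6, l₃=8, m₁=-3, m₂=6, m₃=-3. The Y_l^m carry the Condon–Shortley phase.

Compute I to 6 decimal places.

L=21 odd ⇒ parity kills the (l;000) factor ⇒ I = 0

0.000000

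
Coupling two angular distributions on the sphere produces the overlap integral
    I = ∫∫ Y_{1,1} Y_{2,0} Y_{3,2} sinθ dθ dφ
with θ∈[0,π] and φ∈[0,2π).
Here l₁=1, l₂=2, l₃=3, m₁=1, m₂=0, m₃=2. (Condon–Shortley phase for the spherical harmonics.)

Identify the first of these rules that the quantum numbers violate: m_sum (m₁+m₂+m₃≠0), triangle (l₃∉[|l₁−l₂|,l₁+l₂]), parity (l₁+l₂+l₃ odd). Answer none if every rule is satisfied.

m_sum

Σmᵢ = 3  ✗
l₃∈[|l₁−l₂|,l₁+l₂]=[1,3], have l₃=3
Σlᵢ = 6 ⇒ even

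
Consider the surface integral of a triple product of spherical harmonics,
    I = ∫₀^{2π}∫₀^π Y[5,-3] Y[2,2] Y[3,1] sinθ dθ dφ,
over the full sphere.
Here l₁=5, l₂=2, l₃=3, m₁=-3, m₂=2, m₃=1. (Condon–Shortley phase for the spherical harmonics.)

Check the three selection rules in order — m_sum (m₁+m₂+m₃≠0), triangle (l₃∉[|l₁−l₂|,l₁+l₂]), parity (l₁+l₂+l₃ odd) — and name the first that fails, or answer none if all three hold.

none

m₁+m₂+m₃ = -3 + 2 + 1 = 0  ✓
triangle: |5−2|=3 ≤ l₃=3 ≤ 5+2=7  ✓
parity: l₁+l₂+l₃ = 10 is even  ✓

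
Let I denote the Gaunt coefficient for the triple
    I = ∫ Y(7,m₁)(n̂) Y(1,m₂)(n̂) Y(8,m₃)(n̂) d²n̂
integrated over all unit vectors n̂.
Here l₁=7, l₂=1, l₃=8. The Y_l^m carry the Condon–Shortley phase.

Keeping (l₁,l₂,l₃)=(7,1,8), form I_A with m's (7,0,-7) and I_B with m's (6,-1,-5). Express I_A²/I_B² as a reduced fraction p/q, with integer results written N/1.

5/1

Same 7,1,8: normalisation and zero-m 3j drop out of the ratio.
A: Δ: 0! 14! 2! / 17! → 1/2040; sum: t=0:+1/87178291200 = 1/87178291200; 3j²(7 1 8; 7 0 -7) = Δ·Π!·Σ² = 1/136  (sign -1)
B: Δ: 0! 14! 2! / 17! → 1/2040; sum: t=0:+1/12454041600 = 1/12454041600; 3j²(7 1 8; 6 -1 -5) = Δ·Π!·Σ² = 1/680  (sign -1)
I_A²/I_B² = (1/136)/(1/680) = 5/1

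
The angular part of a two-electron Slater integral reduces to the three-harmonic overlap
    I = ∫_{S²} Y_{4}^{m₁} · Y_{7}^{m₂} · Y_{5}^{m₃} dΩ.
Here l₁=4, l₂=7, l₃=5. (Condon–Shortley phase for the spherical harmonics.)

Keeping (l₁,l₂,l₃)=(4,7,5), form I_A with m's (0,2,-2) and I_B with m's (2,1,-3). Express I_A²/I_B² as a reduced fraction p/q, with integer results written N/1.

Shared (l₁,l₂,l₃)=(4,7,5): N and (l;000)² cancel in I_A²/I_B².
A: Δ = 6!·2!·8!/17! = 1/6126120; Racah Σ t=2..4: t=2:+1/483840 t=3:−1/51840 t=4:+1/69120 = -1/362880; ⇒ 3j(4 7 5; 0 2 -2)² = 16/17017, sgn +1
B: Δ = 6!·2!·8!/17! = 1/6126120; Racah Σ t=0..2: t=0:+1/58060800 t=1:−1/604800 t=2:+1/138240 = 13/2322432; ⇒ 3j(4 7 5; 2 1 -3)² = 1625/94248, sgn +1
I_A²/I_B² = (16/17017)/(1625/94248) = 1152/21125

1152/21125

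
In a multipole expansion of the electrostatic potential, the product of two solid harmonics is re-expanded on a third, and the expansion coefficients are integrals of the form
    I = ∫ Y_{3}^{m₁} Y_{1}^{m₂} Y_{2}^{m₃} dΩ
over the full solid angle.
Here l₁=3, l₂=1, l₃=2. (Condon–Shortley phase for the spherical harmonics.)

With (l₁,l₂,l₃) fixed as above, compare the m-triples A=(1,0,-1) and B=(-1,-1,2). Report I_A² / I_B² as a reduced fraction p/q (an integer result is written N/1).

8/1

Same 3,1,2: normalisation and zero-m 3j drop out of the ratio.
A: Δ: 2! 4! 0! / 7! → 1/105; sum: t=1:−1/6 = -1/6; 3j²(3 1 2; 1 0 -1) = Δ·Π!·Σ² = 8/105  (sign +1)
B: Δ: 2! 4! 0! / 7! → 1/105; sum: t=0:+1/48 = 1/48; 3j²(3 1 2; -1 -1 2) = Δ·Π!·Σ² = 1/105  (sign +1)
I_A²/I_B² = (8/105)/(1/105) = 8/1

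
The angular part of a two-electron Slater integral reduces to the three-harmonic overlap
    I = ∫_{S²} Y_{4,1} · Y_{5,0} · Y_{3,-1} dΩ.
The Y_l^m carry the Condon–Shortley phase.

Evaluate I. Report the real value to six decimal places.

Checks pass: Σm=0; 12 even; l₃=3∈[1,9].
(2·4+1)(2·5+1)(2·3+1) = 693
Δ: 6! 2! 4! / 13! → 1/180180
sum: t=2:+1/576 t=3:−1/144 t=4:+1/576 = -1/288
3j²(4 5 3; 0 0 0) = Δ·Π!·Σ² = 20/1001  (sign +1)
sum: t=1:−1/5760 t=2:+1/288 t=3:−1/288 = -1/5760
3j²(4 5 3; 1 0 -1) = Δ·Π!·Σ² = 1/12012  (sign -1)
combine: 4πI² = 693·20/1001·1/12012 = 15/13013
take √, sign -1: I = -0.00957750

-0.009577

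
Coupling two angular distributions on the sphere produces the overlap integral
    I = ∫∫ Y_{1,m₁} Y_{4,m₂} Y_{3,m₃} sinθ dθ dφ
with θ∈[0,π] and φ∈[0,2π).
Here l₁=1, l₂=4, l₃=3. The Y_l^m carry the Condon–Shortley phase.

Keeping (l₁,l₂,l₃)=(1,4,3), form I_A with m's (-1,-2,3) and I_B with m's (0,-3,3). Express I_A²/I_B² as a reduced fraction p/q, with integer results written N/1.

l's match ⇒ only the (l;m) 3-j factors differ between A and B.
A: triangle coeff Δ(1,4,3) = 1/252; Σ_t [2,2]: t=2:+1/1440 = 1/1440; (3j)²=1/252 [(1 4 3; -1 -2 3)], sign=+1
B: triangle coeff Δ(1,4,3) = 1/252; Σ_t [1,1]: t=1:−1/720 = -1/720; (3j)²=1/36 [(1 4 3; 0 -3 3)], sign=-1
I_A²/I_B² = (1/252)/(1/36) = 1/7

1/7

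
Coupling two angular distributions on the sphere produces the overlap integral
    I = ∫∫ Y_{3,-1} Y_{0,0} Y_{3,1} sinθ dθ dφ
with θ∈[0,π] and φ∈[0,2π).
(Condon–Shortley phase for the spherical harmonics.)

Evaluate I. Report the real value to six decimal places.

-0.282095

m-sum 0 ✓  L=6 even ✓  3≤3≤3 ✓
Π(2lᵢ+1) = 7×1×7 = 49
triangle coeff Δ(3,0,3) = 1/7
Σ_t [0,0]: t=0:+1/36 = 1/36
(3j)²=1/7 [(3 0 3; 0 0 0)], sign=-1
Σ_t [0,0]: t=0:+1/48 = 1/48
(3j)²=1/7 [(3 0 3; -1 0 1)], sign=+1
⇒ 4πI² = 1/1
I = (-1)√(1/1/(4π)) = -0.28209479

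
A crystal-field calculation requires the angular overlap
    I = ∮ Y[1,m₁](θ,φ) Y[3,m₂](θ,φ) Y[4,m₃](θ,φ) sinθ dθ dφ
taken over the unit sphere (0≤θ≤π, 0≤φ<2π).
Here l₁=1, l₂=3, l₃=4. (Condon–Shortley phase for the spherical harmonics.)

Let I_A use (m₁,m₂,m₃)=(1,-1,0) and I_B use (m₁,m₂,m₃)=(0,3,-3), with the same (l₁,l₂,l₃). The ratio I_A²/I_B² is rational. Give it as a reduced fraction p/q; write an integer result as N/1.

l's match ⇒ only the (l;m) 3-j factors differ between A and B.
A: triangle coeff Δ(1,3,4) = 1/252; Σ_t [0,0]: t=0:+1/96 = 1/96; (3j)²=1/42 [(1 3 4; 1 -1 0)], sign=+1
B: triangle coeff Δ(1,3,4) = 1/252; Σ_t [0,0]: t=0:+1/720 = 1/720; (3j)²=1/36 [(1 3 4; 0 3 -3)], sign=-1
I_A²/I_B² = (1/42)/(1/36) = 6/7

6/7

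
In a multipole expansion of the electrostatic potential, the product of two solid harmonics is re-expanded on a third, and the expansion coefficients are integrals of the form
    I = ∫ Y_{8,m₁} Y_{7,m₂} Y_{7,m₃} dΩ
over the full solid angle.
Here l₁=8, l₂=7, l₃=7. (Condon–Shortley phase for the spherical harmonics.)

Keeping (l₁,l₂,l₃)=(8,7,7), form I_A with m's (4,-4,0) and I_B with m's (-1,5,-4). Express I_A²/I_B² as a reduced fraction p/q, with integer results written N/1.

Same 8,7,7: normalisation and zero-m 3j drop out of the ratio.
A: Δ: 8! 8! 6! / 23! → 1/22086194130; sum: t=0:+1/836075520 t=1:−1/174182400 t=2:+1/248832000 t=3:−1/2612736000 = -19/20901888000; 3j²(8 7 7; 4 -4 0) = Δ·Π!·Σ² = 133/50830  (sign +1)
B: Δ: 8! 8! 6! / 23! → 1/22086194130; sum: t=6:+1/746496000 t=7:−1/870912000 t=8:+1/9754214400 = 43/146313216000; 3j²(8 7 7; -1 5 -4) = Δ·Π!·Σ² = 5547/3380195  (sign -1)
I_A²/I_B² = (133/50830)/(5547/3380195) = 17689/11094

17689/11094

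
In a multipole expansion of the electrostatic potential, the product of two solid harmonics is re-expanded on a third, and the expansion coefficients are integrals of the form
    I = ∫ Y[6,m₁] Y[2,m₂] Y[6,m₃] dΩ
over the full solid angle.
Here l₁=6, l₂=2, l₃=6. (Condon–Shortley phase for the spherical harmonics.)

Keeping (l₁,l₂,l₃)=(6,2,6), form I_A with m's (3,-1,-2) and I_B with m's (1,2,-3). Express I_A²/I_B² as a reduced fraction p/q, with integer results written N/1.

l's match ⇒ only the (l;m) 3-j factors differ between A and B.
A: triangle coeff Δ(6,2,6) = 1/90090; Σ_t [0,1]: t=0:+1/60480 t=1:−1/161280 = 1/96768; (3j)²=15/1001 [(6 2 6; 3 -1 -2)], sign=+1
B: triangle coeff Δ(6,2,6) = 1/90090; Σ_t [2,2]: t=2:+1/120960 = 1/120960; (3j)²=24/1001 [(6 2 6; 1 2 -3)], sign=-1
I_A²/I_B² = (15/1001)/(24/1001) = 5/8

5/8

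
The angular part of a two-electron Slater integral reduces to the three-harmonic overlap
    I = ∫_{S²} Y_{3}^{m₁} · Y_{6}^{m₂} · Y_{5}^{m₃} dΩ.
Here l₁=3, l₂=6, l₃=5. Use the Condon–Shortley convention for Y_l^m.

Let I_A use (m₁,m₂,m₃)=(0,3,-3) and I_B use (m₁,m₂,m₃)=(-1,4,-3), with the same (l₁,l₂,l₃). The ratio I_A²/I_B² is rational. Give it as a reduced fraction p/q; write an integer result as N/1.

l's match ⇒ only the (l;m) 3-j factors differ between A and B.
A: triangle coeff Δ(3,6,5) = 1/675675; Σ_t [1,3]: t=1:−1/483840 t=2:+1/20160 t=3:−1/17280 = -1/96768; (3j)²=1/1001 [(3 6 5; 0 3 -3)], sign=-1
B: triangle coeff Δ(3,6,5) = 1/675675; Σ_t [2,4]: t=2:+1/322560 t=3:−1/30240 t=4:+1/69120 = -1/64512; (3j)²=10/1001 [(3 6 5; -1 4 -3)], sign=-1
I_A²/I_B² = (1/1001)/(10/1001) = 1/10

1/10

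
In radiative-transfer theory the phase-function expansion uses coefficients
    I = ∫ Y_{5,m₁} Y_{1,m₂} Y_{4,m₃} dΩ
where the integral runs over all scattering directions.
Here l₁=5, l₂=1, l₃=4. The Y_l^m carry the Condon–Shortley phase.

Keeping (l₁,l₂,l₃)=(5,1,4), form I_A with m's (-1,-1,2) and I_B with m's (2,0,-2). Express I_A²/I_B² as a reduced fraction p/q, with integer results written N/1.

Same 5,1,4: normalisation and zero-m 3j drop out of the ratio.
A: Δ: 2! 8! 0! / 11! → 1/495; sum: t=0:+1/2880 = 1/2880; 3j²(5 1 4; -1 -1 2) = Δ·Π!·Σ² = 2/165  (sign +1)
B: Δ: 2! 8! 0! / 11! → 1/495; sum: t=1:−1/1440 = -1/1440; 3j²(5 1 4; 2 0 -2) = Δ·Π!·Σ² = 7/165  (sign -1)
I_A²/I_B² = (2/165)/(7/165) = 2/7

2/7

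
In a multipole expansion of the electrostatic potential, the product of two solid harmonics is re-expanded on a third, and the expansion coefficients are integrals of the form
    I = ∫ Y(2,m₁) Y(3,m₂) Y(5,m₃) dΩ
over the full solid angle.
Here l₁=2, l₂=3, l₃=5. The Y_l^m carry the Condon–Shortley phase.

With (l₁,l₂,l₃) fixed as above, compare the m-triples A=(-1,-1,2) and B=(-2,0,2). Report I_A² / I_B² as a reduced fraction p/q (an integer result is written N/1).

l's match ⇒ only the (l;m) 3-j factors differ between A and B.
A: triangle coeff Δ(2,3,5) = 1/2310; Σ_t [0,0]: t=0:+1/288 = 1/288; (3j)²=1/22 [(2 3 5; -1 -1 2)], sign=-1
B: triangle coeff Δ(2,3,5) = 1/2310; Σ_t [0,0]: t=0:+1/864 = 1/864; (3j)²=1/66 [(2 3 5; -2 0 2)], sign=-1
I_A²/I_B² = (1/22)/(1/66) = 3/1

3/1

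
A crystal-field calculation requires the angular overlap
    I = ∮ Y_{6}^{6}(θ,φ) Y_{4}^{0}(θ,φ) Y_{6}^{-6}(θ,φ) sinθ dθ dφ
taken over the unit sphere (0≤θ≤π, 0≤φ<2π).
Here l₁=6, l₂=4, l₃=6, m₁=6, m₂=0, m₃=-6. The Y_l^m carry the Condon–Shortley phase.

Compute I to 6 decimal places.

0.149344

Checks pass: Σm=0; 16 even; l₃=6∈[2,10].
(2·6+1)(2·4+1)(2·6+1) = 1521
Δ: 4! 8! 4! / 17! → 1/15315300
sum: t=0:+1/829440 t=1:−1/25920 t=2:+1/9216 t=3:−1/25920 t=4:+1/829440 = 7/207360
3j²(6 4 6; 0 0 0) = Δ·Π!·Σ² = 28/2431  (sign +1)
sum: t=0:+1/23224320 = 1/23224320
3j²(6 4 6; 6 0 -6) = Δ·Π!·Σ² = 99/6188  (sign +1)
combine: 4πI² = 1521·28/2431·99/6188 = 81/289
take √, sign +1: I = 0.14934430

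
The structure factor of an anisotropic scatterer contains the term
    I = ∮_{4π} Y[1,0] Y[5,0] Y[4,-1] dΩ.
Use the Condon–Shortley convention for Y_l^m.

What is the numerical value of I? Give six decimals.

0.000000

0 + 0 − 1 = -1 ≠ 0: azimuthal integral kills it; I = 0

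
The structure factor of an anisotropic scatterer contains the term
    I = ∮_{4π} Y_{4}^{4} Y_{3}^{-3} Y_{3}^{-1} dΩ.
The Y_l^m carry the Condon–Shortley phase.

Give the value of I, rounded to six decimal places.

-0.166198

m-sum 0 ✓  L=10 even ✓  1≤3≤7 ✓
Π(2lᵢ+1) = 9×7×7 = 441
triangle coeff Δ(4,3,3) = 1/34650
Σ_t [1,3]: t=1:−1/72 t=2:+1/16 t=3:−1/72 = 5/144
(3j)²=2/77 [(4 3 3; 0 0 0)], sign=-1
Σ_t [0,0]: t=0:+1/1152 = 1/1152
(3j)²=1/33 [(4 3 3; 4 -3 -1)], sign=+1
⇒ 4πI² = 42/121
I = (-1)√(42/121/(4π)) = -0.16619847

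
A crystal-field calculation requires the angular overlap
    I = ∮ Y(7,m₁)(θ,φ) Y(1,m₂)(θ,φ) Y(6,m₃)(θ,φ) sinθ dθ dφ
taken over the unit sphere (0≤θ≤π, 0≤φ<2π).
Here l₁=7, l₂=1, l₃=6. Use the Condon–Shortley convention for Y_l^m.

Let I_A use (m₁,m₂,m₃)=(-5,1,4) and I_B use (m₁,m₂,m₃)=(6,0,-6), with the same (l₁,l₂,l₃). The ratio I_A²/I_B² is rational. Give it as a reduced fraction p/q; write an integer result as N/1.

l's match ⇒ only the (l;m) 3-j factors differ between A and B.
A: triangle coeff Δ(7,1,6) = 1/1365; Σ_t [2,2]: t=2:+1/14515200 = 1/14515200; (3j)²=22/455 [(7 1 6; -5 1 4)], sign=+1
B: triangle coeff Δ(7,1,6) = 1/1365; Σ_t [1,1]: t=1:−1/479001600 = -1/479001600; (3j)²=1/105 [(7 1 6; 6 0 -6)], sign=-1
I_A²/I_B² = (22/455)/(1/105) = 66/13

66/13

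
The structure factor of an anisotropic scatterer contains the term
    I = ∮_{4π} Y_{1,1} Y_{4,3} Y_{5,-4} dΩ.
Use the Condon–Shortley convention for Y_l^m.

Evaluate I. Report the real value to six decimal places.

Checks pass: Σm=0; 10 even; l₃=5∈[3,5].
(2·1+1)(2·4+1)(2·5+1) = 297
Δ: 0! 2! 8! / 11! → 1/495
sum: t=0:+1/576 = 1/576
3j²(1 4 5; 0 0 0) = Δ·Π!·Σ² = 5/99  (sign -1)
sum: t=0:+1/10080 = 1/10080
3j²(1 4 5; 1 3 -4) = Δ·Π!·Σ² = 4/55  (sign -1)
combine: 4πI² = 297·5/99·4/55 = 12/11
take √, sign +1: I = 0.29463840

0.294638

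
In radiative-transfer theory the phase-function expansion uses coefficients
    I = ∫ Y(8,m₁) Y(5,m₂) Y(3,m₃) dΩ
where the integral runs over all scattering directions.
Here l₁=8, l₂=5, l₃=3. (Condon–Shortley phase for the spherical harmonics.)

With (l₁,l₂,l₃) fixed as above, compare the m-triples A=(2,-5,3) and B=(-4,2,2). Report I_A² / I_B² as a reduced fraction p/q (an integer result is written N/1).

1/3168

Shared (l₁,l₂,l₃)=(8,5,3): N and (l;000)² cancel in I_A²/I_B².
A: Δ = 10!·6!·0!/17! = 1/136136; Racah Σ t=0..0: t=0:+1/2612736000 = 1/2612736000; ⇒ 3j(8 5 3; 2 -5 3)² = 1/136136, sgn +1
B: Δ = 10!·6!·0!/17! = 1/136136; Racah Σ t=7..7: t=7:−1/3628800 = -1/3628800; ⇒ 3j(8 5 3; -4 2 2)² = 36/1547, sgn +1
I_A²/I_B² = (1/136136)/(36/1547) = 1/3168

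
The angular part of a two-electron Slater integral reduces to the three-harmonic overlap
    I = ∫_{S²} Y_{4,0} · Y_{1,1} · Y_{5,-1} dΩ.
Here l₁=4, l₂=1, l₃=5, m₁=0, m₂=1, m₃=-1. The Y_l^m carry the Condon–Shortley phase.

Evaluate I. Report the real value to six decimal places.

Rules hold: Σm=0, L=10 even, 3≤5≤5.
N = 9·3·11 = 297
Δ = 0!·8!·2!/11! = 1/495
Racah Σ t=0..0: t=0:+1/576 = 1/576
⇒ 3j(4 1 5; 0 0 0)² = 5/99, sgn -1
Racah Σ t=0..0: t=0:+1/1152 = 1/1152
⇒ 3j(4 1 5; 0 1 -1)² = 1/33, sgn +1
4πI² = N·(3j₀)²·(3jₘ)² = 5/11
I = -1·√(0.454545/4π) = -0.19018827

-0.190188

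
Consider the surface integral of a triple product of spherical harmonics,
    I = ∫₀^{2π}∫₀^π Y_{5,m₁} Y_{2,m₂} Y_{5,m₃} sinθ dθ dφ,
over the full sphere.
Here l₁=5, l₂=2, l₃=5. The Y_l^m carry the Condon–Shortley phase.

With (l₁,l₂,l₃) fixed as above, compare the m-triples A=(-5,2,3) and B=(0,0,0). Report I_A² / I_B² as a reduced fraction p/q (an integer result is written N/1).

3/10

l's match ⇒ only the (l;m) 3-j factors differ between A and B.
A: triangle coeff Δ(5,2,5) = 1/38610; Σ_t [2,2]: t=2:+1/161280 = 1/161280; (3j)²=1/143 [(5 2 5; -5 2 3)], sign=+1
B: triangle coeff Δ(5,2,5) = 1/38610; Σ_t [0,2]: t=0:+1/2880 t=1:−1/576 t=2:+1/2880 = -1/960; (3j)²=10/429 [(5 2 5; 0 0 0)], sign=+1
I_A²/I_B² = (1/143)/(10/429) = 3/10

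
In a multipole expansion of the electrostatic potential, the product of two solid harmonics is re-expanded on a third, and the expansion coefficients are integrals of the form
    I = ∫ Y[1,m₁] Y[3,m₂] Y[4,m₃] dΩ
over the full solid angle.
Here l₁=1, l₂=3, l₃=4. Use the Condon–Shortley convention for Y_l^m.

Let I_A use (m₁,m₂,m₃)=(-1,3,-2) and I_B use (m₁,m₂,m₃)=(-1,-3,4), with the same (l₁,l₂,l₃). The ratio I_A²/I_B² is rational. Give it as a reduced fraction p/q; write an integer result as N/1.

1/28

Same 1,3,4: normalisation and zero-m 3j drop out of the ratio.
A: Δ: 0! 2! 6! / 9! → 1/252; sum: t=0:+1/1440 = 1/1440; 3j²(1 3 4; -1 3 -2) = Δ·Π!·Σ² = 1/252  (sign +1)
B: Δ: 0! 2! 6! / 9! → 1/252; sum: t=0:+1/1440 = 1/1440; 3j²(1 3 4; -1 -3 4) = Δ·Π!·Σ² = 1/9  (sign +1)
I_A²/I_B² = (1/252)/(1/9) = 1/28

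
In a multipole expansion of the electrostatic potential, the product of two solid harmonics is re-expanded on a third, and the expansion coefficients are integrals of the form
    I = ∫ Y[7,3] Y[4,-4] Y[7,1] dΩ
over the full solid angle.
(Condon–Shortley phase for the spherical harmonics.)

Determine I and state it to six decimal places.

-0.167274

Checks pass: Σm=0; 18 even; l₃=7∈[3,11].
(2·7+1)(2·4+1)(2·7+1) = 2025
Δ: 4! 10! 4! / 19! → 1/58198140
sum: t=0:+1/17418240 t=1:−1/622080 t=2:+1/230400 t=3:−1/622080 t=4:+1/17418240 = 1/806400
3j²(7 4 7; 0 0 0) = Δ·Π!·Σ² = 2268/230945  (sign -1)
sum: t=0:+1/9953280 = 1/9953280
3j²(7 4 7; 3 -4 1) = Δ·Π!·Σ² = 2450/138567  (sign +1)
combine: 4πI² = 2025·2268/230945·2450/138567 = 750141000/2133423721
take √, sign -1: I = -0.16727381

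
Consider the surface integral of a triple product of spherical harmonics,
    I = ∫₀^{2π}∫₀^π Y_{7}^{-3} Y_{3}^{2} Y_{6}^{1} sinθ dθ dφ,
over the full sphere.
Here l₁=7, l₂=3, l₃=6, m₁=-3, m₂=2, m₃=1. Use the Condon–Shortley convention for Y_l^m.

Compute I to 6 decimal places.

0.023482

Checks pass: Σm=0; 16 even; l₃=6∈[4,10].
(2·7+1)(2·3+1)(2·6+1) = 1365
Δ: 4! 10! 2! / 17! → 1/2042040
sum: t=1:−1/207360 t=2:+1/57600 t=3:−1/207360 = 1/129600
3j²(7 3 6; 0 0 0) = Δ·Π!·Σ² = 168/12155  (sign +1)
sum: t=3:−1/362880 t=4:+1/414720 = -1/2903040
3j²(7 3 6; -3 2 1) = Δ·Π!·Σ² = 25/68068  (sign +1)
combine: 4πI² = 1365·168/12155·25/68068 = 3150/454597
take √, sign +1: I = 0.02348211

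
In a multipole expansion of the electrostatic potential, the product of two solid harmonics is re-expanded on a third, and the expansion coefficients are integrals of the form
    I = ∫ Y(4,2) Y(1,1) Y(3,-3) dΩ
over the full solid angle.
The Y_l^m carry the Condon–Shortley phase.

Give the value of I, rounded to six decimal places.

0.061558

Rules hold: Σm=0, L=8 even, 3≤3≤5.
N = 9·3·7 = 189
Δ = 2!·6!·0!/9! = 1/252
Racah Σ t=1..1: t=1:−1/36 = -1/36
⇒ 3j(4 1 3; 0 0 0)² = 4/63, sgn +1
Racah Σ t=2..2: t=2:+1/1440 = 1/1440
⇒ 3j(4 1 3; 2 1 -3)² = 1/252, sgn +1
4πI² = N·(3j₀)²·(3jₘ)² = 1/21
I = +1·√(0.047619/4π) = 0.06155813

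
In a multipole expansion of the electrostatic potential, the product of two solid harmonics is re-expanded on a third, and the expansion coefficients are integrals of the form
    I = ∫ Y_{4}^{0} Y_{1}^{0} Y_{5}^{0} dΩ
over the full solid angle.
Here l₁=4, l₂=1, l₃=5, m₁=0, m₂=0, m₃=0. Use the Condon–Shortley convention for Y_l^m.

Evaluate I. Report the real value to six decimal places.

Rules hold: Σm=0, L=10 even, 3≤5≤5.
N = 9·3·11 = 297
Δ = 0!·8!·2!/11! = 1/495
Racah Σ t=0..0: t=0:+1/576 = 1/576
⇒ 3j(4 1 5; 0 0 0)² = 5/99, sgn -1
(m-triple is (0,0,0) — same symbol as above.)
4πI² = N·(3j₀)²·(3jₘ)² = 25/33
I = +1·√(0.757576/4π) = 0.24553200

0.245532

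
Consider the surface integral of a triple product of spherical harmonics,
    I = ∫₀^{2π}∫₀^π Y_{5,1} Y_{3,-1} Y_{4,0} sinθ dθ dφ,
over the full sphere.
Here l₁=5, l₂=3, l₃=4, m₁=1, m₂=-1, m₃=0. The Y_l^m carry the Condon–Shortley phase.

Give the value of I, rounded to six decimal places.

Checks pass: Σm=0; 12 even; l₃=4∈[2,8].
(2·5+1)(2·3+1)(2·4+1) = 693
Δ: 4! 6! 2! / 13! → 1/180180
sum: t=1:−1/576 t=2:+1/144 t=3:−1/576 = 1/288
3j²(5 3 4; 0 0 0) = Δ·Π!·Σ² = 20/1001  (sign +1)
sum: t=0:+1/2304 t=1:−1/216 t=2:+1/384 = -11/6912
3j²(5 3 4; 1 -1 0) = Δ·Π!·Σ² = 11/1638  (sign -1)
combine: 4πI² = 693·20/1001·11/1638 = 110/1183
take √, sign -1: I = -0.08601992

-0.086020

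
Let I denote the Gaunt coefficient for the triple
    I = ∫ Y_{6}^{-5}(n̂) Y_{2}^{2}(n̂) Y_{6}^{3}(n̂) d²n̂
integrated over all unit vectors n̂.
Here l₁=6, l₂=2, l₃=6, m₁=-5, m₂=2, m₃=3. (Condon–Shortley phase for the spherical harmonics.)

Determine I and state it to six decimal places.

Checks pass: Σm=0; 14 even; l₃=6∈[4,8].
(2·6+1)(2·2+1)(2·6+1) = 845
Δ: 2! 10! 2! / 15! → 1/90090
sum: t=0:+1/69120 t=1:−1/14400 t=2:+1/69120 = -7/172800
3j²(6 2 6; 0 0 0) = Δ·Π!·Σ² = 14/715  (sign -1)
sum: t=2:+1/1451520 = 1/1451520
3j²(6 2 6; -5 2 3) = Δ·Π!·Σ² = 1/91  (sign -1)
combine: 4πI² = 845·14/715·1/91 = 2/11
take √, sign +1: I = 0.12028562

0.120286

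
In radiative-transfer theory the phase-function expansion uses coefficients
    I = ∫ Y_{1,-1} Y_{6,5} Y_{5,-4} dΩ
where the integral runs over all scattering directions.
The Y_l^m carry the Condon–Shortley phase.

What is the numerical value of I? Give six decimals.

Rules hold: Σm=0, L=12 even, 5≤5≤7.
N = 3·13·11 = 429
Δ = 2!·0!·10!/13! = 1/858
Racah Σ t=1..1: t=1:−1/14400 = -1/14400
⇒ 3j(1 6 5; 0 0 0)² = 6/143, sgn +1
Racah Σ t=2..2: t=2:+1/725760 = 1/725760
⇒ 3j(1 6 5; -1 5 -4)² = 5/78, sgn -1
4πI² = N·(3j₀)²·(3jₘ)² = 15/13
I = -1·√(1.15385/4π) = -0.30301841

-0.303018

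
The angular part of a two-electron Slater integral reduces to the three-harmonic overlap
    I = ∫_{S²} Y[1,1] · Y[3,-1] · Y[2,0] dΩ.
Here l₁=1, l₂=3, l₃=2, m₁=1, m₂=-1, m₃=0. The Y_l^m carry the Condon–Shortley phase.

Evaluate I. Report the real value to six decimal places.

m-sum 0 ✓  L=6 even ✓  2≤2≤4 ✓
Π(2lᵢ+1) = 3×7×5 = 105
triangle coeff Δ(1,3,2) = 1/105
Σ_t [1,1]: t=1:−1/4 = -1/4
(3j)²=3/35 [(1 3 2; 0 0 0)], sign=-1
Σ_t [0,0]: t=0:+1/8 = 1/8
(3j)²=2/35 [(1 3 2; 1 -1 0)], sign=+1
⇒ 4πI² = 18/35
I = (-1)√(18/35/(4π)) = -0.20230066

-0.202301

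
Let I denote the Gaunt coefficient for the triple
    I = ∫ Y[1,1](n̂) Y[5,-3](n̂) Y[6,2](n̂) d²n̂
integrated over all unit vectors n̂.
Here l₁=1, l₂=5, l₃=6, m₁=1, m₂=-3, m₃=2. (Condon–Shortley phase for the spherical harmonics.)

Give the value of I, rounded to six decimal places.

0.100084

Rules hold: Σm=0, L=12 even, 4≤6≤6.
N = 3·11·13 = 429
Δ = 0!·2!·10!/13! = 1/858
Racah Σ t=0..0: t=0:+1/14400 = 1/14400
⇒ 3j(1 5 6; 0 0 0)² = 6/143, sgn +1
Racah Σ t=0..0: t=0:+1/161280 = 1/161280
⇒ 3j(1 5 6; 1 -3 2)² = 1/143, sgn +1
4πI² = N·(3j₀)²·(3jₘ)² = 18/143
I = +1·√(0.125874/4π) = 0.10008369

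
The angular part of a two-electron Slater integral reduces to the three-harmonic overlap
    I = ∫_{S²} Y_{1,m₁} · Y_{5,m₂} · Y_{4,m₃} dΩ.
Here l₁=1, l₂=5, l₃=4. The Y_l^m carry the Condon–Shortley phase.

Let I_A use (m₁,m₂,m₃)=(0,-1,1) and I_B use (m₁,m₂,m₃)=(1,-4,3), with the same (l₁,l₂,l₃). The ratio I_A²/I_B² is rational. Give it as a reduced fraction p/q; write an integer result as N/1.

Same 1,5,4: normalisation and zero-m 3j drop out of the ratio.
A: Δ: 2! 0! 8! / 11! → 1/495; sum: t=1:−1/720 = -1/720; 3j²(1 5 4; 0 -1 1) = Δ·Π!·Σ² = 8/165  (sign +1)
B: Δ: 2! 0! 8! / 11! → 1/495; sum: t=0:+1/10080 = 1/10080; 3j²(1 5 4; 1 -4 3) = Δ·Π!·Σ² = 4/55  (sign -1)
I_A²/I_B² = (8/165)/(4/55) = 2/3

2/3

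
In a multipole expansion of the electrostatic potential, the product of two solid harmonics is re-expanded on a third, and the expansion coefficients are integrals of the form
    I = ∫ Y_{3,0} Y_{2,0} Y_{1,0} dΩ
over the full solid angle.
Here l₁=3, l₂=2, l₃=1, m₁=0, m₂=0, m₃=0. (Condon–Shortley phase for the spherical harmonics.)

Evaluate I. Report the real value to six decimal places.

0.247767

Checks pass: Σm=0; 6 even; l₃=1∈[1,5].
(2·3+1)(2·2+1)(2·1+1) = 105
Δ: 4! 2! 0! / 7! → 1/105
sum: t=2:+1/4 = 1/4
3j²(3 2 1; 0 0 0) = Δ·Π!·Σ² = 3/35  (sign -1)
(m-triple is (0,0,0) — same symbol as above.)
combine: 4πI² = 105·3/35·3/35 = 27/35
take √, sign +1: I = 0.24776670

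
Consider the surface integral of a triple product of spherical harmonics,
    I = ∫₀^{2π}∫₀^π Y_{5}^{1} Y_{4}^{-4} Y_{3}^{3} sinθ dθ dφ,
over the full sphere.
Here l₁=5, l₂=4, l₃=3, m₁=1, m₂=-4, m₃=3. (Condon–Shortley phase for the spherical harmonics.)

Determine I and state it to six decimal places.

Checks pass: Σm=0; 12 even; l₃=3∈[1,9].
(2·5+1)(2·4+1)(2·3+1) = 693
Δ: 6! 4! 2! / 13! → 1/180180
sum: t=2:+1/576 t=3:−1/144 t=4:+1/576 = -1/288
3j²(5 4 3; 0 0 0) = Δ·Π!·Σ² = 20/1001  (sign +1)
sum: t=0:+1/34560 = 1/34560
3j²(5 4 3; 1 -4 3) = Δ·Π!·Σ² = 1/429  (sign +1)
combine: 4πI² = 693·20/1001·1/429 = 60/1859
take √, sign +1: I = 0.05067935

0.050679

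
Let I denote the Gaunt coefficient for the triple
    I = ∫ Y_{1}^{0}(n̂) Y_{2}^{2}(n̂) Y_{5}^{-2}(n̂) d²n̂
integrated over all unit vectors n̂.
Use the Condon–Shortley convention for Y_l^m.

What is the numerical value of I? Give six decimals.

0.000000

triangle: need 1≤l₃≤3, have 5; I=0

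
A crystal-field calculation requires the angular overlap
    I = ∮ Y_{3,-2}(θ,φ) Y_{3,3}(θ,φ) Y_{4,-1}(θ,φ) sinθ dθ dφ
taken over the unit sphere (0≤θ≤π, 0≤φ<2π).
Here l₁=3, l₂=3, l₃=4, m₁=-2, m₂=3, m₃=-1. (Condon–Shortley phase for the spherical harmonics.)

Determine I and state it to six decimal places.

0.140463

Rules hold: Σm=0, L=10 even, 0≤4≤6.
N = 7·7·9 = 441
Δ = 2!·4!·4!/11! = 1/34650
Racah Σ t=0..2: t=0:+1/72 t=1:−1/16 t=2:+1/72 = -5/144
⇒ 3j(3 3 4; 0 0 0)² = 2/77, sgn -1
Racah Σ t=2..2: t=2:+1/288 = 1/288
⇒ 3j(3 3 4; -2 3 -1)² = 5/231, sgn -1
4πI² = N·(3j₀)²·(3jₘ)² = 30/121
I = +1·√(0.247934/4π) = 0.14046335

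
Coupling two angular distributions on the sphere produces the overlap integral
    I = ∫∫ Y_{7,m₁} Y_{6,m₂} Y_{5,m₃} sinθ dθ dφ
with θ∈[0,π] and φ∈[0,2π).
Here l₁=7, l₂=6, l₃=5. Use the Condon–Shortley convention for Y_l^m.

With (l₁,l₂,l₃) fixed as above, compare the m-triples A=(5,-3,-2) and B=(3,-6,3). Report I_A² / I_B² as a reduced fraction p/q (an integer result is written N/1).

Shared (l₁,l₂,l₃)=(7,6,5): N and (l;000)² cancel in I_A²/I_B².
A: Δ = 8!·6!·4!/19! = 1/174594420; Racah Σ t=0..2: t=0:+1/11612160 t=1:−1/2419200 t=2:+1/6220800 = -29/174182400; ⇒ 3j(7 6 5; 5 -3 -2)² = 841/83980, sgn +1
B: Δ = 8!·6!·4!/19! = 1/174594420; Racah Σ t=0..0: t=0:+1/46448640 = 1/46448640; ⇒ 3j(7 6 5; 3 -6 3)² = 75/8398, sgn +1
I_A²/I_B² = (841/83980)/(75/8398) = 841/750

841/750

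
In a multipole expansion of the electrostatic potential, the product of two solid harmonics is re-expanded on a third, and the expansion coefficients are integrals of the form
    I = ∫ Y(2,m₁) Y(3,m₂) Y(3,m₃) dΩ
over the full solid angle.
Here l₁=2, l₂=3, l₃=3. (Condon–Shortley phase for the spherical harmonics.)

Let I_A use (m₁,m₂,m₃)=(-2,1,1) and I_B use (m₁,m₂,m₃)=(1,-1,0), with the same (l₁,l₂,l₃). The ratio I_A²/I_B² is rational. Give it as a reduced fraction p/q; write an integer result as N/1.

l's match ⇒ only the (l;m) 3-j factors differ between A and B.
A: triangle coeff Δ(2,3,3) = 1/3780; Σ_t [2,2]: t=2:+1/16 = 1/16; (3j)²=2/35 [(2 3 3; -2 1 1)], sign=+1
B: triangle coeff Δ(2,3,3) = 1/3780; Σ_t [0,1]: t=0:+1/8 t=1:−1/12 = 1/24; (3j)²=1/210 [(2 3 3; 1 -1 0)], sign=-1
I_A²/I_B² = (2/35)/(1/210) = 12/1

12/1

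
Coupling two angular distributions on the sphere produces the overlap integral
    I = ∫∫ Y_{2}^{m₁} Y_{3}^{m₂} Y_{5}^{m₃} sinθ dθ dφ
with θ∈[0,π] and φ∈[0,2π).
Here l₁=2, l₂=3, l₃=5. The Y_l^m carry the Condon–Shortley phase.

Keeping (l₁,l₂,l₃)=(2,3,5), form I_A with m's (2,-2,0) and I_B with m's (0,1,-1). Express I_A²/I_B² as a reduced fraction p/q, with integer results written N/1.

1/18

l's match ⇒ only the (l;m) 3-j factors differ between A and B.
A: triangle coeff Δ(2,3,5) = 1/2310; Σ_t [0,0]: t=0:+1/2880 = 1/2880; (3j)²=1/462 [(2 3 5; 2 -2 0)], sign=-1
B: triangle coeff Δ(2,3,5) = 1/2310; Σ_t [0,0]: t=0:+1/192 = 1/192; (3j)²=3/77 [(2 3 5; 0 1 -1)], sign=+1
I_A²/I_B² = (1/462)/(3/77) = 1/18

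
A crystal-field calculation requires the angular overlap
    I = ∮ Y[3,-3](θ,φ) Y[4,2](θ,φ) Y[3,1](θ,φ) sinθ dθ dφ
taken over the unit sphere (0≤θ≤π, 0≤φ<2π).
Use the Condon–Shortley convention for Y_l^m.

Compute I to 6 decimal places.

-0.188451

Checks pass: Σm=0; 10 even; l₃=3∈[1,7].
(2·3+1)(2·4+1)(2·3+1) = 441
Δ: 4! 2! 4! / 11! → 1/34650
sum: t=1:−1/72 t=2:+1/16 t=3:−1/72 = 5/144
3j²(3 4 3; 0 0 0) = Δ·Π!·Σ² = 2/77  (sign -1)
sum: t=4:+1/192 = 1/192
3j²(3 4 3; -3 2 1) = Δ·Π!·Σ² = 3/77  (sign +1)
combine: 4πI² = 441·2/77·3/77 = 54/121
take √, sign -1: I = -0.18845135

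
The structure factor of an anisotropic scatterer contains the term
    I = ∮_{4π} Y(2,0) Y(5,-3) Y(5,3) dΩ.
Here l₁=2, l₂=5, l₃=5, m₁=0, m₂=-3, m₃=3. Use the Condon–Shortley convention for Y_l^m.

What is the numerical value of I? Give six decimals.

m-sum 0 ✓  L=12 even ✓  3≤5≤7 ✓
Π(2lᵢ+1) = 5×11×11 = 605
triangle coeff Δ(2,5,5) = 1/38610
Σ_t [0,2]: t=0:+1/2880 t=1:−1/576 t=2:+1/2880 = -1/960
(3j)²=10/429 [(2 5 5; 0 0 0)], sign=+1
Σ_t [0,2]: t=0:+1/5760 t=1:−1/5040 t=2:+1/161280 = -1/53760
(3j)²=1/4290 [(2 5 5; 0 -3 3)], sign=-1
⇒ 4πI² = 5/1521
I = (-1)√(5/1521/(4π)) = -0.01617393

-0.016174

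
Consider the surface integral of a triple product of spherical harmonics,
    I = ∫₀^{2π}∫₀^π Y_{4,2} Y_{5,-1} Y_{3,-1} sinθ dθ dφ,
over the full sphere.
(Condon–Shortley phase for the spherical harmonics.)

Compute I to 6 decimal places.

0.106335

Checks pass: Σm=0; 12 even; l₃=3∈[1,9].
(2·4+1)(2·5+1)(2·3+1) = 693
Δ: 6! 2! 4! / 13! → 1/180180
sum: t=2:+1/576 t=3:−1/144 t=4:+1/576 = -1/288
3j²(4 5 3; 0 0 0) = Δ·Π!·Σ² = 20/1001  (sign +1)
sum: t=0:+1/34560 t=1:−1/720 t=2:+1/384 = 43/34560
3j²(4 5 3; 2 -1 -1) = Δ·Π!·Σ² = 1849/180180  (sign +1)
combine: 4πI² = 693·20/1001·1849/180180 = 1849/13013
take √, sign +1: I = 0.10633465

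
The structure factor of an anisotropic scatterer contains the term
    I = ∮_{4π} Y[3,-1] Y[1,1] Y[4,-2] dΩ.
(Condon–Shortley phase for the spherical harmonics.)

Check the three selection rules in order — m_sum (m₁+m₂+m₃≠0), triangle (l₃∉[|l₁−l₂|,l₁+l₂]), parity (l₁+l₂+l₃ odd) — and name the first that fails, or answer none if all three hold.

m_sum

m₁+m₂+m₃ = -1 + 1 − 2 = -2  ✗
triangle: |3−1|=2 ≤ l₃=4 ≤ 3+1=4
parity: l₁+l₂+l₃ = 8 is even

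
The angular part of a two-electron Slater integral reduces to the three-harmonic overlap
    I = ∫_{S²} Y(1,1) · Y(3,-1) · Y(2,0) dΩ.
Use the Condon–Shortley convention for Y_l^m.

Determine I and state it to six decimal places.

m-sum 0 ✓  L=6 even ✓  2≤2≤4 ✓
Π(2lᵢ+1) = 3×7×5 = 105
triangle coeff Δ(1,3,2) = 1/105
Σ_t [1,1]: t=1:−1/4 = -1/4
(3j)²=3/35 [(1 3 2; 0 0 0)], sign=-1
Σ_t [0,0]: t=0:+1/8 = 1/8
(3j)²=2/35 [(1 3 2; 1 -1 0)], sign=+1
⇒ 4πI² = 18/35
I = (-1)√(18/35/(4π)) = -0.20230066

-0.202301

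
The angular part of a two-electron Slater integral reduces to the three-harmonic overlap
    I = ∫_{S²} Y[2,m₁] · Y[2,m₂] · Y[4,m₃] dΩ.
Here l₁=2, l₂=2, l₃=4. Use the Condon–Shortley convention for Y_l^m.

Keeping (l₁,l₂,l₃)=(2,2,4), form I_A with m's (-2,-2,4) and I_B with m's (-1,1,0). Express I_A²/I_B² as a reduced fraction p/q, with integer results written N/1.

35/8

Shared (l₁,l₂,l₃)=(2,2,4): N and (l;000)² cancel in I_A²/I_B².
A: Δ = 0!·4!·4!/9! = 1/630; Racah Σ t=0..0: t=0:+1/576 = 1/576; ⇒ 3j(2 2 4; -2 -2 4)² = 1/9, sgn +1
B: Δ = 0!·4!·4!/9! = 1/630; Racah Σ t=0..0: t=0:+1/36 = 1/36; ⇒ 3j(2 2 4; -1 1 0)² = 8/315, sgn +1
I_A²/I_B² = (1/9)/(8/315) = 35/8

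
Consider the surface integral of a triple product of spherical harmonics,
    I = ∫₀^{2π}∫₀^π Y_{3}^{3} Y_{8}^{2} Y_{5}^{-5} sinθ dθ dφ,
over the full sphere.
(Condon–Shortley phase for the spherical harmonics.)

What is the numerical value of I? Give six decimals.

m-sum 0 ✓  L=16 even ✓  5≤5≤11 ✓
Π(2lᵢ+1) = 7×17×11 = 1309
triangle coeff Δ(3,8,5) = 1/136136
Σ_t [3,3]: t=3:−1/518400 = -1/518400
(3j)²=56/2431 [(3 8 5; 0 0 0)], sign=+1
Σ_t [0,0]: t=0:+1/2612736000 = 1/2612736000
(3j)²=1/136136 [(3 8 5; 3 2 -5)], sign=+1
⇒ 4πI² = 7/31603
I = (+1)√(7/31603/(4π)) = 0.00419836

0.004198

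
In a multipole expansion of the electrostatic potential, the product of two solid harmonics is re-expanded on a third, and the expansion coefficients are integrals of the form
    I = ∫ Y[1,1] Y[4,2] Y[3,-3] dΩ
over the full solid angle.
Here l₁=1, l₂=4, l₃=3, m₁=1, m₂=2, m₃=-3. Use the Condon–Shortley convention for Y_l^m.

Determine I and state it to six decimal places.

m-sum 0 ✓  L=8 even ✓  3≤3≤5 ✓
Π(2lᵢ+1) = 3×9×7 = 189
triangle coeff Δ(1,4,3) = 1/252
Σ_t [1,1]: t=1:−1/36 = -1/36
(3j)²=4/63 [(1 4 3; 0 0 0)], sign=+1
Σ_t [0,0]: t=0:+1/1440 = 1/1440
(3j)²=1/252 [(1 4 3; 1 2 -3)], sign=+1
⇒ 4πI² = 1/21
I = (+1)√(1/21/(4π)) = 0.06155813

0.061558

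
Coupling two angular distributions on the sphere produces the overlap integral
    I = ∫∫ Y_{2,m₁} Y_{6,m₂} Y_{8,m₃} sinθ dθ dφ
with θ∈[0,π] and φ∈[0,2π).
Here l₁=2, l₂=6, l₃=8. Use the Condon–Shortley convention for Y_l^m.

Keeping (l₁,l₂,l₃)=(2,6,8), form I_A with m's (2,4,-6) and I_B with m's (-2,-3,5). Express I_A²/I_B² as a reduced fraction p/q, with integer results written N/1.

Shared (l₁,l₂,l₃)=(2,6,8): N and (l;000)² cancel in I_A²/I_B².
A: Δ = 0!·4!·12!/17! = 1/30940; Racah Σ t=0..0: t=0:+1/174182400 = 1/174182400; ⇒ 3j(2 6 8; 2 4 -6)² = 11/340, sgn +1
B: Δ = 0!·4!·12!/17! = 1/30940; Racah Σ t=0..0: t=0:+1/52254720 = 1/52254720; ⇒ 3j(2 6 8; -2 -3 5)² = 11/476, sgn -1
I_A²/I_B² = (11/340)/(11/476) = 7/5

7/5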